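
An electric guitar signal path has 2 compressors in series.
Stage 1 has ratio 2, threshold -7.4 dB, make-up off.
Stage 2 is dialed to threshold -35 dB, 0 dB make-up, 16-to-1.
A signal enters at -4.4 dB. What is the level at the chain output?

Stage 1: -4.4 dB is 3 dB over -7.4 dB; at 2:1 that becomes 1.5 dB over, giving -5.9 dB.
Stage 2: -5.9 dB is 29.1 dB over -35 dB; at 16:1 that becomes 1.81875 dB over, giving -33.18125 dB.

-33.18125 dB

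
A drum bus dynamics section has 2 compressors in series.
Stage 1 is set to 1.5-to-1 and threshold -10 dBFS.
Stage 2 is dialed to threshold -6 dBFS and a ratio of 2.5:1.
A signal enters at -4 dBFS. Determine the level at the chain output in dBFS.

-6 dBFS

Stage 1: -4 dBFS is 6 dB over -10 dBFS; at 1.5:1 that becomes 4 dB over, giving -6 dBFS.
Stage 2: below threshold (-6 ≤ -6); passes unchanged; output -6 dBFS.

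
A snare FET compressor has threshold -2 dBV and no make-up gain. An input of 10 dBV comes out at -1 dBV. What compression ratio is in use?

12:1

Input overshoot = 10 − (-2) = 12 dB; output overshoot = -1 − (-2) = 1 dB.
Ratio = 12 / 1 = 12.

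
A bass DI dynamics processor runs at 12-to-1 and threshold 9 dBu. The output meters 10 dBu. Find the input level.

That's 1 dB above the 9 dBu threshold.
Undo the ratio: input overshoot = 1 × 12 = 12 dB, giving input = 21 dBu.

21 dBu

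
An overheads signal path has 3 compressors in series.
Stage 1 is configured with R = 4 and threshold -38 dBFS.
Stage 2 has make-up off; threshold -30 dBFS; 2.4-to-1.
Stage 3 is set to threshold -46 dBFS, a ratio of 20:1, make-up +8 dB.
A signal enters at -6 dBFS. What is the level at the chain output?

Stage 1: 32 dB above -38 dBFS, reduced 4:1 to 8 dB above → -30 dBFS.
Stage 2: -30 dBFS is at or below the -30 dBFS threshold — no compression; output -30 dBFS.
Stage 3: overshoot 16 dB → 16/20 = 0.8 dB → -45.2 dBFS; +8 dB make-up → -37.2 dBFS.

-37.2 dBFS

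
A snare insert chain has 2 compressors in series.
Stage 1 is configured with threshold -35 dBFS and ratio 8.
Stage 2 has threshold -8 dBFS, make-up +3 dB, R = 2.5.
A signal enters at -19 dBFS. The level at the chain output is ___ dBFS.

Stage 1: -19 dBFS is 16 dB over -35 dBFS; at 8:1 that becomes 2 dB over, giving -33 dBFS.
Stage 2: -33 dBFS is at or below the -8 dBFS threshold — no compression; make-up brings it to -30 dBFS.

-30 dBFS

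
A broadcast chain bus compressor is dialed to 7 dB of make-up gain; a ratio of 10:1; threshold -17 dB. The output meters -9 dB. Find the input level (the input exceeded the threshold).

Before make-up, the level was -9 − 7 = -16 dB.
Post-compression overshoot = -16 − (-17) = 1 dB.
Undo the ratio: input overshoot = 1 × 10 = 10 dB, giving input = -7 dB.

-7 dB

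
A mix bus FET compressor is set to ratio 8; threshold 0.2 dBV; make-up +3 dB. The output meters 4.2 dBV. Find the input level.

8.2 dBV

Before make-up, the level was 4.2 − 3 = 1.2 dBV.
Post-compression overshoot = 1.2 − 0.2 = 1 dB.
Before 8:1 compression the overshoot was 1 × 8 = 8 dB, so input = 0.2 + 8 = 8.2 dBV.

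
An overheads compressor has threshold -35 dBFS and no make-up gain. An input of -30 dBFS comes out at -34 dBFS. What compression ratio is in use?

Input overshoot = -30 − (-35) = 5 dB; output overshoot = -34 − (-35) = 1 dB.
Ratio = 5 / 1 = 5.

5:1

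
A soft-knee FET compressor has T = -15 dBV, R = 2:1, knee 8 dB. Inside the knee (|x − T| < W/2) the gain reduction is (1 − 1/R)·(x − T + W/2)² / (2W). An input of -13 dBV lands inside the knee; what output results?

-14.125 dBV

x − T + W/2 = -13 − (-15) + 4 = 6.
GR = (1 − 1/2) × 6² / 16 = 0.5 × 36 / 16 = 1.125 dB.
Output = -13 − 1.125 = -14.125 dBV.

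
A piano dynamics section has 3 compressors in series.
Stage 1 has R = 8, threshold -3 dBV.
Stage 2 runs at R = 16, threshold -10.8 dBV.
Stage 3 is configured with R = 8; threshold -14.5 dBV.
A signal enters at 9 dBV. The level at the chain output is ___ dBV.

Stage 1: 9 dBV is 12 dB over -3 dBV; at 8:1 that becomes 1.5 dB over, giving -1.5 dBV.
Stage 2: -1.5 dBV is 9.3 dB over -10.8 dBV; at 16:1 that becomes 0.58125 dB over, giving -10.21875 dBV.
Stage 3: 4.28125 dB above -14.5 dBV, reduced 8:1 to 0.535156 dB above → -13.964844 dBV.

-13.964844 dBV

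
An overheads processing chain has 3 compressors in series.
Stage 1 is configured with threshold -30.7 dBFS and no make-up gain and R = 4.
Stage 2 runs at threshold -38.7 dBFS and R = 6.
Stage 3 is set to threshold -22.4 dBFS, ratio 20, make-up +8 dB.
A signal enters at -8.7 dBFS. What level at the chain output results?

-28.45 dBFS

Stage 1: 22 dB above -30.7 dBFS, reduced 4:1 to 5.5 dB above → -25.2 dBFS.
Stage 2: 13.5 dB above -38.7 dBFS, reduced 6:1 to 2.25 dB above → -36.45 dBFS.
Stage 3: -36.45 dBFS is at or below the -22.4 dBFS threshold — no compression; make-up brings it to -28.45 dBFS.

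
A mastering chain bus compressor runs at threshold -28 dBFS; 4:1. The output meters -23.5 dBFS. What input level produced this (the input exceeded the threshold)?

-10 dBFS

Post-compression overshoot = -23.5 − (-28) = 4.5 dB.
Before 4:1 compression the overshoot was 4.5 × 4 = 18 dB, so input = -28 + 18 = -10 dBFS.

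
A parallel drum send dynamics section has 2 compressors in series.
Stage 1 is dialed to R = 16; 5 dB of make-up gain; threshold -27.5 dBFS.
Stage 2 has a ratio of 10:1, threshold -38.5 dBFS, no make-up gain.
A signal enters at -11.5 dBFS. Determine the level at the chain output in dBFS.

Stage 1: overshoot 16 dB → 16/16 = 1 dB → -26.5 dBFS; +5 dB make-up → -21.5 dBFS.
Stage 2: 17 dB above -38.5 dBFS, reduced 10:1 to 1.7 dB above → -36.8 dBFS.

-36.8 dBFS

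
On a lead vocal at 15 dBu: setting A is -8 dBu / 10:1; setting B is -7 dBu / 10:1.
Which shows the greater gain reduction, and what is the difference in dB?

A, by 0.9 dB

A: overshoot 23 dB → output overshoot 2.3 dB → GR 20.7 dB.
B: overshoot 22 dB → output overshoot 2.2 dB → GR 19.8 dB.
A applies 0.9 dB more gain reduction.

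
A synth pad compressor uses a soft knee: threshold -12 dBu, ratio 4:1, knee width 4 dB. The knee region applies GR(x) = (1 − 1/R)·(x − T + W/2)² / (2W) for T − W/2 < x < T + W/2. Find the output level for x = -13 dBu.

-13.09375 dBu

x − T + W/2 = -13 − (-12) + 2 = 1.
GR = (1 − 1/4) × 1² / 8 = 0.75 × 1 / 8 = 0.09375 dB.
Output = -13 − 0.09375 = -13.09375 dBu.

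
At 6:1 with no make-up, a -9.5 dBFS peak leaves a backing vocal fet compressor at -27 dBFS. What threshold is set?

Input is 21 dB above T (since output overshoot × R = input overshoot: (-27 − T)·6 = -9.5 − T gives T = -30.5 dBFS).
Check: -30.5 + (-9.5 − (-30.5))/6 = -30.5 + 3.5 = -27 dBFS. ✓

-30.5 dBFS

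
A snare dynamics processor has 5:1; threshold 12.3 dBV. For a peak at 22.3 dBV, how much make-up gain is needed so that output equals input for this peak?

8 dB

The peak compresses to 12.3 + 10/5 = 14.3 dBV.
To reach 22.3 dBV requires 22.3 − 14.3 = 8 dB of make-up.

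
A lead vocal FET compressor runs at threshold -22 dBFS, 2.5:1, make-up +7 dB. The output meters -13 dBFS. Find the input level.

-17 dBFS

Stripping the +7 dB make-up gives -20 dBFS at the gain stage.
Post-compression overshoot = -20 − (-22) = 2 dB.
Undo the ratio: input overshoot = 2 × 2.5 = 5 dB, giving input = -17 dBFS.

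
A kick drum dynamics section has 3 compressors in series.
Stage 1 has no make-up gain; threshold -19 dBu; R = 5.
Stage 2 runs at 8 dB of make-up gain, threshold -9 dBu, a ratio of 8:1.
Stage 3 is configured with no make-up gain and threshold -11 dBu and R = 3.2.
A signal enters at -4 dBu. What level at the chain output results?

Stage 1: overshoot 15 dB → 15/5 = 3 dB → -16 dBu.
Stage 2: -16 dBu ≤ -9 dBu, so stage 2 doesn't engage; make-up brings it to -8 dBu.
Stage 3: 3 dB above -11 dBu, reduced 3.2:1 to 0.9375 dB above → -10.0625 dBu.

-10.0625 dBu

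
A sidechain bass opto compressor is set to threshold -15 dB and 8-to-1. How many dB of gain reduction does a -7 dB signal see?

-7 dB exceeds the threshold by 8 dB.
At 8:1, output sits 8/8 = 1 dB above threshold.
So the signal is attenuated by 8 − 1 = 7 dB.

7 dB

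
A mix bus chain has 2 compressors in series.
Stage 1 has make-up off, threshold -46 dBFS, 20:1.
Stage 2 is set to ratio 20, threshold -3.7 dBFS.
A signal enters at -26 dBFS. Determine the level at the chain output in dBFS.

-45 dBFS

Stage 1: -26 dBFS is 20 dB over -46 dBFS; at 20:1 that becomes 1 dB over, giving -45 dBFS.
Stage 2: below threshold (-45 ≤ -3.7); passes unchanged; output -45 dBFS.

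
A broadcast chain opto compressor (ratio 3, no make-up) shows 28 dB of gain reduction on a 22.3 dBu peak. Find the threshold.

-19.7 dBu

Let T be the threshold. Output overshoot = (input overshoot)/R, so -5.7 − T = (22.3 − T)/3.
3·(-5.7 − T) = 22.3 − T → 2·T = -17.1 − 22.3 = -39.4.
T = -39.4/2 = -19.7 dBu.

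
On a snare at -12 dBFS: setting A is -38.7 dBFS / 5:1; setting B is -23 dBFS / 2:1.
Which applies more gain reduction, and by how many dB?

A, by 15.86 dB

A: GR = 26.7 − 26.7/5 = 21.36 dB.
B: GR = 11 − 11/2 = 5.5 dB.
A reduces 15.86 dB more.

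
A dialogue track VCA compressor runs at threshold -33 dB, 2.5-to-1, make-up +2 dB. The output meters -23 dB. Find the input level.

Before make-up, the level was -23 − 2 = -25 dB.
The compressed level sits -25 − (-33) = 8 dB over threshold.
Input overshoot = R × output overshoot = 20 dB → input = -33 + 20 = -13 dB.

-13 dB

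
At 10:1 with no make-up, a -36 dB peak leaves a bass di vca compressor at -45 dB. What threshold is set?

Gain reduction = -36 − (-45) = 9 dB; output overshoot = GR / (R − 1) = 9 / 9 = 1 dB.
Threshold = output − output overshoot = -45 − 1 = -46 dB.

-46 dB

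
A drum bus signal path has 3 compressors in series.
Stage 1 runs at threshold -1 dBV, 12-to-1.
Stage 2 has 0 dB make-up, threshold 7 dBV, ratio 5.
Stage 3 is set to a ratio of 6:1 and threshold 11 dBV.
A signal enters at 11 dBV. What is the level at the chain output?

Stage 1: 12 dB above -1 dBV, reduced 12:1 to 1 dB above → 0 dBV.
Stage 2: 0 dBV is at or below the 7 dBV threshold — no compression; output 0 dBV.
Stage 3: below threshold (0 ≤ 11); passes unchanged; output 0 dBV.

0 dBV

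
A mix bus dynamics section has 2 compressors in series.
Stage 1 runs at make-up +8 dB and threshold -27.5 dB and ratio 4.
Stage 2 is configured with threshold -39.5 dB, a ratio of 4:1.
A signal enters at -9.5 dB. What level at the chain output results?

Stage 1: -9.5 dB is 18 dB over -27.5 dB; at 4:1 that becomes 4.5 dB over, giving -23 dB; +8 dB make-up → -15 dB.
Stage 2: 24.5 dB above -39.5 dB, reduced 4:1 to 6.125 dB above → -33.375 dB.

-33.375 dB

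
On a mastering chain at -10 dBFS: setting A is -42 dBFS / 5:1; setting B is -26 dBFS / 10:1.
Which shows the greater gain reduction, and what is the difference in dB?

A: overshoot 32 dB → output overshoot 6.4 dB → GR 25.6 dB.
B: overshoot 16 dB → output overshoot 1.6 dB → GR 14.4 dB.
A reduces 11.2 dB more.

A, by 11.2 dB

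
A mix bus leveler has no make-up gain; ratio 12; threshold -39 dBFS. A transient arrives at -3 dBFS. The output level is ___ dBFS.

-36 dBFS

Overshoot: -3 − (-39) = 36 dB.
The 36 dB excess becomes 3 dB after 12:1 reduction.
That puts the output at -36 dBFS.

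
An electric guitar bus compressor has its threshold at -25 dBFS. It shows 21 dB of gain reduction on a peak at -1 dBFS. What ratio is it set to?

Input overshoot = -1 − (-25) = 24 dB.
Output overshoot = 24 − 21 = 3 dB.
Ratio = input overshoot / output overshoot = 24 / 3 = 8.

8:1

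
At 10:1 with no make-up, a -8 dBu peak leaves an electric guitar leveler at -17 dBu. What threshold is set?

Let T be the threshold. Output overshoot = (input overshoot)/R, so -17 − T = (-8 − T)/10.
10·(-17 − T) = -8 − T → 9·T = -170 − (-8) = -162.
T = -162/9 = -18 dBu.

-18 dBu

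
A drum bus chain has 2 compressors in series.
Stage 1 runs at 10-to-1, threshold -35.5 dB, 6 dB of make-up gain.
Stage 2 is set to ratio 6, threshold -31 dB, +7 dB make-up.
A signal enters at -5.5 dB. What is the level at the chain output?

-23.25 dB

Stage 1: -5.5 dB is 30 dB over -35.5 dB; at 10:1 that becomes 3 dB over, giving -32.5 dB; +6 dB make-up → -26.5 dB.
Stage 2: 4.5 dB above -31 dB, reduced 6:1 to 0.75 dB above → -30.25 dB; +7 dB make-up → -23.25 dB.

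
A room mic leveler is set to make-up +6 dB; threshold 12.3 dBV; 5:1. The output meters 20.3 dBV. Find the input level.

22.3 dBV

Remove make-up: 20.3 − 6 = 14.3 dBV.
That's 2 dB above the 12.3 dBV threshold.
Undo the ratio: input overshoot = 2 × 5 = 10 dB, giving input = 22.3 dBV.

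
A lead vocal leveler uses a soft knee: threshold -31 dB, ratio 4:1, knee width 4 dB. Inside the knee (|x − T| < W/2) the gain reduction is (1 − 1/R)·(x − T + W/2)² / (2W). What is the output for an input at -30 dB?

-30.84375 dB

x − T + W/2 = -30 − (-31) + 2 = 3.
GR = (1 − 1/4) × 3² / 8 = 0.75 × 9 / 8 = 0.84375 dB.
Output = -30 − 0.84375 = -30.84375 dB.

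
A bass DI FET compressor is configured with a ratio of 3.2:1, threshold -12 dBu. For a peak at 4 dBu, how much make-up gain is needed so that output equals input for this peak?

11 dB

Without make-up, output = threshold + overshoot/3.2 = -12 + 5 = -7 dBu.
Gap to target: 11 dB.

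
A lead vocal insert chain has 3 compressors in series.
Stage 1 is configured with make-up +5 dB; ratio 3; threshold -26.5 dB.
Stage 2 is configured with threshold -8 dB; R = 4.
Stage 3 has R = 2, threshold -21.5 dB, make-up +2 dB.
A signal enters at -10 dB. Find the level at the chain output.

Stage 1: 16.5 dB above -26.5 dB, reduced 3:1 to 5.5 dB above → -21 dB; +5 dB make-up → -16 dB.
Stage 2: below threshold (-16 ≤ -8); passes unchanged; output -16 dB.
Stage 3: 5.5 dB above -21.5 dB, reduced 2:1 to 2.75 dB above → -18.75 dB; +2 dB make-up → -16.75 dB.

-16.75 dB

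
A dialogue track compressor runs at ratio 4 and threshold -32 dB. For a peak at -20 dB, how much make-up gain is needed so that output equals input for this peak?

9 dB

Without make-up, output = threshold + overshoot/4 = -32 + 3 = -29 dB.
Gap to target: 9 dB.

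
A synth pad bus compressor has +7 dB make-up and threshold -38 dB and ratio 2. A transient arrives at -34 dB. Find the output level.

Overshoot: -34 − (-38) = 4 dB.
At 2:1 the overshoot is divided by 2, leaving 2 dB above threshold.
That puts the output at -36 dB; make-up adds 7 dB, giving -29 dB.

-29 dB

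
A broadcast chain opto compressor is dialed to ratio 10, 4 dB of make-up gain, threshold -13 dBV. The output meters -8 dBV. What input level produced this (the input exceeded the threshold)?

-3 dBV

Stripping the +4 dB make-up gives -12 dBV at the gain stage.
Post-compression overshoot = -12 − (-13) = 1 dB.
Undo the ratio: input overshoot = 1 × 10 = 10 dB, giving input = -3 dBV.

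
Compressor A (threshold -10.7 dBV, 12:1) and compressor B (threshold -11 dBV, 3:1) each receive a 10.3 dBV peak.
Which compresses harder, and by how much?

A: 21 dB over, compressed to 1.75 dB over, so 19.25 dB of GR.
B: 21.3 dB over, compressed to 7.1 dB over, so 14.2 dB of GR.
Difference: 5.05 dB in favour of A.

A, by 5.05 dB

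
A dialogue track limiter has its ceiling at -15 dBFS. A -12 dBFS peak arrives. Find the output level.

At ∞:1, everything above -15 dBFS is held at the ceiling.

-15 dBFS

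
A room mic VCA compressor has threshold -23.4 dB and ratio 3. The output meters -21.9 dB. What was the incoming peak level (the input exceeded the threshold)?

The compressed level sits -21.9 − (-23.4) = 1.5 dB over threshold.
Input overshoot = R × output overshoot = 4.5 dB → input = -23.4 + 4.5 = -18.9 dB.

-18.9 dB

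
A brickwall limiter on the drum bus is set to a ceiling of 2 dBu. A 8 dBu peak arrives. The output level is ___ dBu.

2 dBu

The limiter clamps the peak to its 2 dBu ceiling.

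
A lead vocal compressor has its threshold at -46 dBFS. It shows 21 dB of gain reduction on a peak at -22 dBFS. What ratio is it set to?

Input overshoot = -22 − (-46) = 24 dB.
Output overshoot = 24 − 21 = 3 dB.
Ratio = input overshoot / output overshoot = 24 / 3 = 8.

8:1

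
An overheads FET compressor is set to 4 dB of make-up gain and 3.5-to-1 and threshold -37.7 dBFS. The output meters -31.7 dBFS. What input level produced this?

Remove make-up: -31.7 − 4 = -35.7 dBFS.
That's 2 dB above the -37.7 dBFS threshold.
Before 3.5:1 compression the overshoot was 2 × 3.5 = 7 dB, so input = -37.7 + 7 = -30.7 dBFS.

-30.7 dBFS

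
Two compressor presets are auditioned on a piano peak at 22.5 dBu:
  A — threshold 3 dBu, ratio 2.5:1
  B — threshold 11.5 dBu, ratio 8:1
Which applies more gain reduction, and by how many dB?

A, by 2.075 dB

A: 19.5 dB over, compressed to 7.8 dB over, so 11.7 dB of GR.
B: 11 dB over, compressed to 1.375 dB over, so 9.625 dB of GR.
A reduces 2.075 dB more.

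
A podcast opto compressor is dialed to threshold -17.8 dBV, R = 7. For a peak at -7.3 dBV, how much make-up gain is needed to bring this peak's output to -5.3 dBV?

11 dB

Without make-up, output = threshold + overshoot/7 = -17.8 + 1.5 = -16.3 dBV.
Gap to target: 11 dB.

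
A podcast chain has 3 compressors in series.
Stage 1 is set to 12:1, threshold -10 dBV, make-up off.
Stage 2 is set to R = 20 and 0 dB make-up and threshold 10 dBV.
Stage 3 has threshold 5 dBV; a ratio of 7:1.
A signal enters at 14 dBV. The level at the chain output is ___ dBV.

Stage 1: overshoot 24 dB → 24/12 = 2 dB → -8 dBV.
Stage 2: below threshold (-8 ≤ 10); passes unchanged; output -8 dBV.
Stage 3: -8 dBV is at or below the 5 dBV threshold — no compression; output -8 dBV.

-8 dBV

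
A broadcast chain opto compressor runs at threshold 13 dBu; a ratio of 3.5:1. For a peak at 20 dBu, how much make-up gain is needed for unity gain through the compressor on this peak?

5 dB

Overshoot 7 dB → 7/3.5 = 2 dB after compression, so the compressed level is 13 + 2 = 15 dBu.
Make-up = target − compressed = 20 − 15 = 5 dB.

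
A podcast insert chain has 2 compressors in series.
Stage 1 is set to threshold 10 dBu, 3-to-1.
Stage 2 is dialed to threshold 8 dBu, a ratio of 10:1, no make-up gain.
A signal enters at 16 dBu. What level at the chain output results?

8.4 dBu

Stage 1: 16 dBu is 6 dB over 10 dBu; at 3:1 that becomes 2 dB over, giving 12 dBu.
Stage 2: overshoot 4 dB → 4/10 = 0.4 dB → 8.4 dBu.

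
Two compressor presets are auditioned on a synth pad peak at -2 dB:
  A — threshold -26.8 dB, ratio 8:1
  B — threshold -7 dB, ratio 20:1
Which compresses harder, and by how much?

A, by 16.95 dB

A: overshoot 24.8 dB → output overshoot 3.1 dB → GR 21.7 dB.
B: overshoot 5 dB → output overshoot 0.25 dB → GR 4.75 dB.
A applies 16.95 dB more gain reduction.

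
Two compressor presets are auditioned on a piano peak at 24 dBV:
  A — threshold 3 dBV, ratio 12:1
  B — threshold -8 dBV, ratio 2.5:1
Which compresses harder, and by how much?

A: GR = 21 − 21/12 = 19.25 dB.
B: GR = 32 − 32/2.5 = 19.2 dB.
A reduces 0.05 dB more.

A, by 0.05 dB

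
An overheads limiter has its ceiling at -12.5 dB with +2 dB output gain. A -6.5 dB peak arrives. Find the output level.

A brickwall limiter is an ∞:1 compressor: any input above the ceiling is clamped to -12.5 dB.
Output gain then adds 2 dB: -12.5 + 2 = -10.5 dB.

-10.5 dB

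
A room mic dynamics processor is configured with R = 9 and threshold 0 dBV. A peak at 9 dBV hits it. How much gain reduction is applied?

8 dB

The signal is 9 dB above threshold.
After 9:1 compression the overshoot becomes 9/9 = 1 dB.
GR = overshoot in − overshoot out = 9 − 1 = 8 dB.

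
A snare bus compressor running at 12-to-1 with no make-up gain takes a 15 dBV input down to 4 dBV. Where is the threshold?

Input is 12 dB above T (since output overshoot × R = input overshoot: (4 − T)·12 = 15 − T gives T = 3 dBV).
Check: 3 + (15 − 3)/12 = 3 + 1 = 4 dBV. ✓

3 dBV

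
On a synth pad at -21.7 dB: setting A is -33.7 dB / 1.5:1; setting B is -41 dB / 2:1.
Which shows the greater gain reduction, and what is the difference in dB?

B, by 5.65 dB

A: overshoot 12 dB → output overshoot 8 dB → GR 4 dB.
B: overshoot 19.3 dB → output overshoot 9.65 dB → GR 9.65 dB.
B applies 5.65 dB more gain reduction.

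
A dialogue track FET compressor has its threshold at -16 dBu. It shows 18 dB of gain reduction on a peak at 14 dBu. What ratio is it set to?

Input overshoot = 14 − (-16) = 30 dB.
Output overshoot = 30 − 18 = 12 dB.
Ratio = input overshoot / output overshoot = 30 / 12 = 2.5.

2.5:1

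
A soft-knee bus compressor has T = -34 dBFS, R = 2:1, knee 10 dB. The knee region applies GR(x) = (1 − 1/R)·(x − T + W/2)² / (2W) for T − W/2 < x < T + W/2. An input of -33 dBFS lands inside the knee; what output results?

x − T + W/2 = -33 − (-34) + 5 = 6.
GR = (1 − 1/2) × 6² / 20 = 0.5 × 36 / 20 = 0.9 dB.
Output = -33 − 0.9 = -33.9 dBFS.

-33.9 dBFS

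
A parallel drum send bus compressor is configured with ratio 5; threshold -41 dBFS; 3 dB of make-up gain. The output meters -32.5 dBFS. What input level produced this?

Stripping the +3 dB make-up gives -35.5 dBFS at the gain stage.
That's 5.5 dB above the -41 dBFS threshold.
Input overshoot = R × output overshoot = 27.5 dB → input = -41 + 27.5 = -13.5 dBFS.

-13.5 dBFS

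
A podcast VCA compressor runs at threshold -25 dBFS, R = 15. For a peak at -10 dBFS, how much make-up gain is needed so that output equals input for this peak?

14 dB

Without make-up, output = threshold + overshoot/15 = -25 + 1 = -24 dBFS.
Gap to target: 14 dB.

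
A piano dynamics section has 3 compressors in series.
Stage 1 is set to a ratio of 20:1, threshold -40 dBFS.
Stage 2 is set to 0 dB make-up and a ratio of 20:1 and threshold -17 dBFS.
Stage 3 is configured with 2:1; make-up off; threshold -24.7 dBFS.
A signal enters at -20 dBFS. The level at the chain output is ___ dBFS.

Stage 1: overshoot 20 dB → 20/20 = 1 dB → -39 dBFS.
Stage 2: -39 dBFS is at or below the -17 dBFS threshold — no compression; output -39 dBFS.
Stage 3: -39 dBFS is at or below the -24.7 dBFS threshold — no compression; output -39 dBFS.

-39 dBFS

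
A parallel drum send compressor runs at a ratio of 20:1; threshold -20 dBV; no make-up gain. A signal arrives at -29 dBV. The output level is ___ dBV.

-29 dBV

-29 dBV is 9 dB below the -20 dBV threshold, so no gain reduction is applied.
Output = input = -29 dBV.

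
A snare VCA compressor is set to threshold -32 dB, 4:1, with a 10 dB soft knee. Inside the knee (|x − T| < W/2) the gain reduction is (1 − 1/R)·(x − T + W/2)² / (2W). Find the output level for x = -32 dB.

x − T + W/2 = -32 − (-32) + 5 = 5.
GR = (1 − 1/4) × 5² / 20 = 0.75 × 25 / 20 = 0.9375 dB.
Output = -32 − 0.9375 = -32.9375 dB.

-32.9375 dB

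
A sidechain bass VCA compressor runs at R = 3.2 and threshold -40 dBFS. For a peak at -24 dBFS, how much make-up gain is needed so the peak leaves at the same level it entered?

11 dB

The peak compresses to -40 + 16/3.2 = -35 dBFS.
To reach -24 dBFS requires -24 − (-35) = 11 dB of make-up.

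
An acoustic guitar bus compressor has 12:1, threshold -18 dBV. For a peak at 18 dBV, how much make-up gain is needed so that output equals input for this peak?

Overshoot 36 dB → 36/12 = 3 dB after compression, so the compressed level is -18 + 3 = -15 dBV.
Make-up = target − compressed = 18 − (-15) = 33 dB.

33 dB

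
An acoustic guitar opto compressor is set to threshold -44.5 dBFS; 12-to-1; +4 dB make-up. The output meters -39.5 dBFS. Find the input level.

-32.5 dBFS

Before make-up, the level was -39.5 − 4 = -43.5 dBFS.
The compressed level sits -43.5 − (-44.5) = 1 dB over threshold.
Undo the ratio: input overshoot = 1 × 12 = 12 dB, giving input = -32.5 dBFS.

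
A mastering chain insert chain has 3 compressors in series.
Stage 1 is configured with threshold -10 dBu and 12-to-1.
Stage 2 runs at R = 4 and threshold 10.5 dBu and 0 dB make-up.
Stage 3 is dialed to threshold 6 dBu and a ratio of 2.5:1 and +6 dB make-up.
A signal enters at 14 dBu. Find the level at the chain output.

Stage 1: 14 dBu is 24 dB over -10 dBu; at 12:1 that becomes 2 dB over, giving -8 dBu.
Stage 2: below threshold (-8 ≤ 10.5); passes unchanged; output -8 dBu.
Stage 3: -8 dBu is at or below the 6 dBu threshold — no compression; make-up brings it to -2 dBu.

-2 dBu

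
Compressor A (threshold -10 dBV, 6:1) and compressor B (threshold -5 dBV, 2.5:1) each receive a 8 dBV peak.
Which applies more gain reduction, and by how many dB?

A, by 7.2 dB

A: 18 dB over, compressed to 3 dB over, so 15 dB of GR.
B: 13 dB over, compressed to 5.2 dB over, so 7.8 dB of GR.
Difference: 7.2 dB in favour of A.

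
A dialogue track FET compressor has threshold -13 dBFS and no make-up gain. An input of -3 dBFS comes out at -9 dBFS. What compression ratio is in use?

Input overshoot = -3 − (-13) = 10 dB; output overshoot = -9 − (-13) = 4 dB.
Ratio = 10 / 4 = 2.5.

2.5:1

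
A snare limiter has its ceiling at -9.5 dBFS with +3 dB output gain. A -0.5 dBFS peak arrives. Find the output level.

The limiter clamps the peak to its -9.5 dBFS ceiling.
Output gain then adds 3 dB: -9.5 + 3 = -6.5 dBFS.

-6.5 dBFS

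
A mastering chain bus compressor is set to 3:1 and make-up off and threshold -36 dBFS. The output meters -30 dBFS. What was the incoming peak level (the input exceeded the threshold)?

Post-compression overshoot = -30 − (-36) = 6 dB.
Input overshoot = R × output overshoot = 18 dB → input = -36 + 18 = -18 dBFS.

-18 dBFS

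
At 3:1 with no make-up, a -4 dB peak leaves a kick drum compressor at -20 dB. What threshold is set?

-28 dB

Let T be the threshold. Output overshoot = (input overshoot)/R, so -20 − T = (-4 − T)/3.
3·(-20 − T) = -4 − T → 2·T = -60 − (-4) = -56.
T = -56/2 = -28 dB.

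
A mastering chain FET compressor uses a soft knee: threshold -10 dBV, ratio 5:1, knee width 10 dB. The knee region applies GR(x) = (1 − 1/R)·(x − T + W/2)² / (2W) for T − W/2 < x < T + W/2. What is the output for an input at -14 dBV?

-14.04 dBV

x − T + W/2 = -14 − (-10) + 5 = 1.
GR = (1 − 1/5) × 1² / 20 = 0.8 × 1 / 20 = 0.04 dB.
Output = -14 − 0.04 = -14.04 dBV.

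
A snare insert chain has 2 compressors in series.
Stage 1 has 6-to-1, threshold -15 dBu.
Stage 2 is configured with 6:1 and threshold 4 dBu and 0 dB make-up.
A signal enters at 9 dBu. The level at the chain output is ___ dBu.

-11 dBu

Stage 1: overshoot 24 dB → 24/6 = 4 dB → -11 dBu.
Stage 2: below threshold (-11 ≤ 4); passes unchanged; output -11 dBu.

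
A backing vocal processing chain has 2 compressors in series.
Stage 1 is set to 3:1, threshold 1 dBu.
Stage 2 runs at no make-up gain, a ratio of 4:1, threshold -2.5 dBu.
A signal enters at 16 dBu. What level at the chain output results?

Stage 1: overshoot 15 dB → 15/3 = 5 dB → 6 dBu.
Stage 2: overshoot 8.5 dB → 8.5/4 = 2.125 dB → -0.375 dBu.

-0.375 dBu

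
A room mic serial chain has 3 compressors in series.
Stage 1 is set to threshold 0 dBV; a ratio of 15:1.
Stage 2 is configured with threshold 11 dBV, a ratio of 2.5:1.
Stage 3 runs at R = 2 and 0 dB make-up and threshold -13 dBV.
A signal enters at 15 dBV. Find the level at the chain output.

-6 dBV

Stage 1: overshoot 15 dB → 15/15 = 1 dB → 1 dBV.
Stage 2: below threshold (1 ≤ 11); passes unchanged; output 1 dBV.
Stage 3: 1 dBV is 14 dB over -13 dBV; at 2:1 that becomes 7 dB over, giving -6 dBV.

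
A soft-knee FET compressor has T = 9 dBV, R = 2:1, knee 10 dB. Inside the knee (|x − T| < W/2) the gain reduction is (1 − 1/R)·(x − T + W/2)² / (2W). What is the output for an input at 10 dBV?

9.1 dBV

x − T + W/2 = 10 − 9 + 5 = 6.
GR = (1 − 1/2) × 6² / 20 = 0.5 × 36 / 20 = 0.9 dB.
Output = 10 − 0.9 = 9.1 dBV.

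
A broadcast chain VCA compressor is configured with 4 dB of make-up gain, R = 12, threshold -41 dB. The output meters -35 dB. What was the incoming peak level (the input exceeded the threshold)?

-17 dB

Before make-up, the level was -35 − 4 = -39 dB.
Post-compression overshoot = -39 − (-41) = 2 dB.
Input overshoot = R × output overshoot = 24 dB → input = -41 + 24 = -17 dB.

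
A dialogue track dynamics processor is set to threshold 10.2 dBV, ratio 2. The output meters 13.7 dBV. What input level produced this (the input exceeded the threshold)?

17.2 dBV

The compressed level sits 13.7 − 10.2 = 3.5 dB over threshold.
Input overshoot = R × output overshoot = 7 dB → input = 10.2 + 7 = 17.2 dBV.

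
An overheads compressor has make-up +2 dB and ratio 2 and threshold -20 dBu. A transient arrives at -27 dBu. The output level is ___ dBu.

-25 dBu

-27 dBu is 7 dB below the -20 dBu threshold, so no gain reduction is applied.
Make-up gain adds 2 dB: -27 + 2 = -25 dBu.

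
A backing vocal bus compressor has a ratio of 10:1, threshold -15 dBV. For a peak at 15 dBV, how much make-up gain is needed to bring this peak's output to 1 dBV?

13 dB

The peak compresses to -15 + 30/10 = -12 dBV.
To reach 1 dBV requires 1 − (-12) = 13 dB of make-up.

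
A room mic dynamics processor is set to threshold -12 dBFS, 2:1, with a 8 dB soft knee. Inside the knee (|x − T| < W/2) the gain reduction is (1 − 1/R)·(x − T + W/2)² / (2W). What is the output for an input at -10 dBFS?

-11.125 dBFS

x − T + W/2 = -10 − (-12) + 4 = 6.
GR = (1 − 1/2) × 6² / 16 = 0.5 × 36 / 16 = 1.125 dB.
Output = -10 − 1.125 = -11.125 dBFS.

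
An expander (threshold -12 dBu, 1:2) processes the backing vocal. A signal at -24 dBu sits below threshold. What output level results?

-36 dBu

Undershoot = (-12) − (-24) = 12 dB.
At 1:2, that expands to 24 dB under threshold.
Output = -12 − 24 = -36 dBu.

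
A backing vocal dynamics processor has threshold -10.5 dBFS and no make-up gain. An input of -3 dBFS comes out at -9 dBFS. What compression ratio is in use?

5:1

Input overshoot = -3 − (-10.5) = 7.5 dB; output overshoot = -9 − (-10.5) = 1.5 dB.
Ratio = 7.5 / 1.5 = 5.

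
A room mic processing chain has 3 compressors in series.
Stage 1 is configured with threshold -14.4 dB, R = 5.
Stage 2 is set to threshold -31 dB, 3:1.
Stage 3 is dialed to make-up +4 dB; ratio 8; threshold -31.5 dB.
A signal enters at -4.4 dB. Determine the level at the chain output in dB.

-26.6625 dB

Stage 1: -4.4 dB is 10 dB over -14.4 dB; at 5:1 that becomes 2 dB over, giving -12.4 dB.
Stage 2: overshoot 18.6 dB → 18.6/3 = 6.2 dB → -24.8 dB.
Stage 3: 6.7 dB above -31.5 dB, reduced 8:1 to 0.8375 dB above → -30.6625 dB; +4 dB make-up → -26.6625 dB.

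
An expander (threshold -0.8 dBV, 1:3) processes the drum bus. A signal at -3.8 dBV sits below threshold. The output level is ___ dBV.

-9.8 dBV

Undershoot = (-0.8) − (-3.8) = 3 dB.
At 1:3, that expands to 9 dB under threshold.
Output = -0.8 − 9 = -9.8 dBV.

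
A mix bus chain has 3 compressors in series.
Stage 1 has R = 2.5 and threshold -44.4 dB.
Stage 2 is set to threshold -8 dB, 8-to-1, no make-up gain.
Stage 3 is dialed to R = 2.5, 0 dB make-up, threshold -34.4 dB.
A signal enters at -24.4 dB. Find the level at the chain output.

Stage 1: -24.4 dB is 20 dB over -44.4 dB; at 2.5:1 that becomes 8 dB over, giving -36.4 dB.
Stage 2: -36.4 dB ≤ -8 dB, so stage 2 doesn't engage; output -36.4 dB.
Stage 3: -36.4 dB is at or below the -34.4 dB threshold — no compression; output -36.4 dB.

-36.4 dB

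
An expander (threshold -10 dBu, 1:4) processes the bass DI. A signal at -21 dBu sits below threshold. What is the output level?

The input is 11 dB below the -10 dBu threshold.
A 1:4 expander multiplies undershoot by 4: 11 × 4 = 44 dB below threshold.
Output = -10 − 44 = -54 dBu.

-54 dBu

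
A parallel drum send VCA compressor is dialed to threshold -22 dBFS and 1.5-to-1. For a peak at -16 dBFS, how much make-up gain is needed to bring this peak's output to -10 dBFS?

Overshoot 6 dB → 6/1.5 = 4 dB after compression, so the compressed level is -22 + 4 = -18 dBFS.
Make-up = target − compressed = -10 − (-18) = 8 dB.

8 dB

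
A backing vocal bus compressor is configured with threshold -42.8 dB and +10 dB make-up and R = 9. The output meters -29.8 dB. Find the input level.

Stripping the +10 dB make-up gives -39.8 dB at the gain stage.
Post-compression overshoot = -39.8 − (-42.8) = 3 dB.
Input overshoot = R × output overshoot = 27 dB → input = -42.8 + 27 = -15.8 dB.

-15.8 dB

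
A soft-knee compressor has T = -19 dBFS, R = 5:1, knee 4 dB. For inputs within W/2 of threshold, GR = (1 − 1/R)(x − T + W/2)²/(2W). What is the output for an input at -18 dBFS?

x − T + W/2 = -18 − (-19) + 2 = 3.
GR = (1 − 1/5) × 3² / 8 = 0.8 × 9 / 8 = 0.9 dB.
Output = -18 − 0.9 = -18.9 dBFS.

-18.9 dBFS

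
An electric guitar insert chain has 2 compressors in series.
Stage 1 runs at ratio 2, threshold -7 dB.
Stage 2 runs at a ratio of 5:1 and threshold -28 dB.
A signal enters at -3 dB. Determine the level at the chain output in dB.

-23.4 dB

Stage 1: overshoot 4 dB → 4/2 = 2 dB → -5 dB.
Stage 2: overshoot 23 dB → 23/5 = 4.6 dB → -23.4 dB.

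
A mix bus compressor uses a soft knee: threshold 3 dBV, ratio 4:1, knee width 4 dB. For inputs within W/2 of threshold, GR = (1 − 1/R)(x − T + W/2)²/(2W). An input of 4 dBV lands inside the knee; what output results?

3.15625 dBV

x − T + W/2 = 4 − 3 + 2 = 3.
GR = (1 − 1/4) × 3² / 8 = 0.75 × 9 / 8 = 0.84375 dB.
Output = 4 − 0.84375 = 3.15625 dBV.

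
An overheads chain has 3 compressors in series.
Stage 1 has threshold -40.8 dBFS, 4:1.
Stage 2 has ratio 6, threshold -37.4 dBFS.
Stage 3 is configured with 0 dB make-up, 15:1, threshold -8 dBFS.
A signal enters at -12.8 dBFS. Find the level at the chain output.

-36.8 dBFS

Stage 1: overshoot 28 dB → 28/4 = 7 dB → -33.8 dBFS.
Stage 2: overshoot 3.6 dB → 3.6/6 = 0.6 dB → -36.8 dBFS.
Stage 3: -36.8 dBFS ≤ -8 dBFS, so stage 3 doesn't engage; output -36.8 dBFS.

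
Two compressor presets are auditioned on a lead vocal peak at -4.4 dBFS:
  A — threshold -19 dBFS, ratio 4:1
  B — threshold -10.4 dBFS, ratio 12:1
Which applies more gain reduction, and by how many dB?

A, by 5.45 dB

A: GR = 14.6 − 14.6/4 = 10.95 dB.
B: GR = 6 − 6/12 = 5.5 dB.
A applies 5.45 dB more gain reduction.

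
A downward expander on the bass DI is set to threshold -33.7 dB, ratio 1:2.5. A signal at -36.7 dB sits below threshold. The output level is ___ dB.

-41.2 dB

Undershoot = (-33.7) − (-36.7) = 3 dB.
At 1:2.5, that expands to 7.5 dB under threshold.
Output = -33.7 − 7.5 = -41.2 dB.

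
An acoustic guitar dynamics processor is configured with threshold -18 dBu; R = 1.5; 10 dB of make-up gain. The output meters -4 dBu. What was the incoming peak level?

-12 dBu

Stripping the +10 dB make-up gives -14 dBu at the gain stage.
Post-compression overshoot = -14 − (-18) = 4 dB.
Before 1.5:1 compression the overshoot was 4 × 1.5 = 6 dB, so input = -18 + 6 = -12 dBu.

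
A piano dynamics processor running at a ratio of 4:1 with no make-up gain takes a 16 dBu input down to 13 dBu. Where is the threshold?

Let T be the threshold. Output overshoot = (input overshoot)/R, so 13 − T = (16 − T)/4.
4·(13 − T) = 16 − T → 3·T = 52 − 16 = 36.
T = 36/3 = 12 dBu.

12 dBu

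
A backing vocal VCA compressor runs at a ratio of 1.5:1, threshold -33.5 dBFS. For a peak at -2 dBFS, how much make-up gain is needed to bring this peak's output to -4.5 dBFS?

8 dB

Without make-up, output = threshold + overshoot/1.5 = -33.5 + 21 = -12.5 dBFS.
Gap to target: 8 dB.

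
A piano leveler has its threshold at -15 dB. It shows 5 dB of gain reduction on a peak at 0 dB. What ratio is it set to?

Input overshoot = 0 − (-15) = 15 dB.
Output overshoot = 15 − 5 = 10 dB.
Ratio = input overshoot / output overshoot = 15 / 10 = 1.5.

1.5:1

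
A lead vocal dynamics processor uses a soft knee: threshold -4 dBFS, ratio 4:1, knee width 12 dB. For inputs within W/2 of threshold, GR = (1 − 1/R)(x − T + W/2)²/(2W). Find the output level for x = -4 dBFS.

-5.125 dBFS

x − T + W/2 = -4 − (-4) + 6 = 6.
GR = (1 − 1/4) × 6² / 24 = 0.75 × 36 / 24 = 1.125 dB.
Output = -4 − 1.125 = -5.125 dBFS.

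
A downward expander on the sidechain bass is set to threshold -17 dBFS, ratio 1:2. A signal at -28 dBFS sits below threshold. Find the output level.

-39 dBFS

The input is 11 dB below the -17 dBFS threshold.
A 1:2 expander multiplies undershoot by 2: 11 × 2 = 22 dB below threshold.
Output = -17 − 22 = -39 dBFS.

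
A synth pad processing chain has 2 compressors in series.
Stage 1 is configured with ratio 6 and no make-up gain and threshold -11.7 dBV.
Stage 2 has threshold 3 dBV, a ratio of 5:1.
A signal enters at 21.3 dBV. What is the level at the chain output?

Stage 1: overshoot 33 dB → 33/6 = 5.5 dB → -6.2 dBV.
Stage 2: -6.2 dBV ≤ 3 dBV, so stage 2 doesn't engage; output -6.2 dBV.

-6.2 dBV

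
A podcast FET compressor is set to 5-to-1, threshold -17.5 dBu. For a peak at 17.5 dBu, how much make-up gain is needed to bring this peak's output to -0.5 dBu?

Overshoot 35 dB → 35/5 = 7 dB after compression, so the compressed level is -17.5 + 7 = -10.5 dBu.
Make-up = target − compressed = -0.5 − (-10.5) = 10 dB.

10 dB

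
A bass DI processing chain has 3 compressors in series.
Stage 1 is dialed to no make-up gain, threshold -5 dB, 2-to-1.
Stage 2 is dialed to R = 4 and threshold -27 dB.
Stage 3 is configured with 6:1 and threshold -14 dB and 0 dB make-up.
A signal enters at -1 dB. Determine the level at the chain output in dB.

Stage 1: 4 dB above -5 dB, reduced 2:1 to 2 dB above → -3 dB.
Stage 2: overshoot 24 dB → 24/4 = 6 dB → -21 dB.
Stage 3: -21 dB ≤ -14 dB, so stage 3 doesn't engage; output -21 dB.

-21 dB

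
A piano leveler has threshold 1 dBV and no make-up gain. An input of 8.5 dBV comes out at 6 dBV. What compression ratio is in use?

Input overshoot = 8.5 − 1 = 7.5 dB; output overshoot = 6 − 1 = 5 dB.
Ratio = 7.5 / 5 = 1.5.

1.5:1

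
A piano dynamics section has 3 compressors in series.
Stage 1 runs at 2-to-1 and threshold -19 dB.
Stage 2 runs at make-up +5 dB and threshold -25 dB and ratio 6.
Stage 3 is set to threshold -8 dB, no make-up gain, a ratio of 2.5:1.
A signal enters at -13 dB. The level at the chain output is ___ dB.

-18.5 dB

Stage 1: -13 dB is 6 dB over -19 dB; at 2:1 that becomes 3 dB over, giving -16 dB.
Stage 2: -16 dB is 9 dB over -25 dB; at 6:1 that becomes 1.5 dB over, giving -23.5 dB; +5 dB make-up → -18.5 dB.
Stage 3: -18.5 dB is at or below the -8 dB threshold — no compression; output -18.5 dB.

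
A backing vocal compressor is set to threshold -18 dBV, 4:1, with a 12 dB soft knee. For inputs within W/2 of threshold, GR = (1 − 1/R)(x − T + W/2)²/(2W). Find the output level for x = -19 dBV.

x − T + W/2 = -19 − (-18) + 6 = 5.
GR = (1 − 1/4) × 5² / 24 = 0.75 × 25 / 24 = 0.78125 dB.
Output = -19 − 0.78125 = -19.78125 dBV.

-19.78125 dBV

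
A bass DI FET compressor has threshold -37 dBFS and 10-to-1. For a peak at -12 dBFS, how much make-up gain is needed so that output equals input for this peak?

22.5 dB

The peak compresses to -37 + 25/10 = -34.5 dBFS.
To reach -12 dBFS requires -12 − (-34.5) = 22.5 dB of make-up.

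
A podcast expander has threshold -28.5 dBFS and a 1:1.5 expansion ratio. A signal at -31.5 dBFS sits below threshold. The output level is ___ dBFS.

The input is 3 dB below the -28.5 dBFS threshold.
A 1:1.5 expander multiplies undershoot by 1.5: 3 × 1.5 = 4.5 dB below threshold.
Output = -28.5 − 4.5 = -33 dBFS.

-33 dBFS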